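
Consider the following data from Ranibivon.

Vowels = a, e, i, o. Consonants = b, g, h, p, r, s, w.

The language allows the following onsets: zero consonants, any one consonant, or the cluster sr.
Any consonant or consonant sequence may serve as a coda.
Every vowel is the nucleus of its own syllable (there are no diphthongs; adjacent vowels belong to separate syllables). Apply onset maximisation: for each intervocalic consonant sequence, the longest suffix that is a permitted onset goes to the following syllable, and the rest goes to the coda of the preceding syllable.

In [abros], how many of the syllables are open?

Nuclei (vowels): a, o → 2 syllables.
Between /a/ (V1) and /o/ (V2): cluster /br/ — the longest permitted-onset suffix is /r/; onset = /r/, preceding coda = /b/.
Putting it together: ab.ros.
Classifying each syllable: /ab/ (closed), /ros/ (closed).
Open syllables: 0.

0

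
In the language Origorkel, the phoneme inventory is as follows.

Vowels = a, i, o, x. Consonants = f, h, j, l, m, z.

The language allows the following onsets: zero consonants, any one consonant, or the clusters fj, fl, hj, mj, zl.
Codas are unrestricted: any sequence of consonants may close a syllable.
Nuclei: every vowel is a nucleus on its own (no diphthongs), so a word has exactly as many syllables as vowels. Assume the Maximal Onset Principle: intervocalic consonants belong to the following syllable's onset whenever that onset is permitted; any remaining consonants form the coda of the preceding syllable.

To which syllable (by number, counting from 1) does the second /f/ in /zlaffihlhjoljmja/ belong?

Nuclei (vowels): a, i, o, a → 4 syllables.
Between /a/ (V1) and /i/ (V2): /ff/ — longest licit onset from the right is /f/, leaving /f/ as coda.
Between /i/ (V2) and /o/ (V3): cluster /hlhj/ — the longest permitted-onset suffix is /hj/; onset = /hj/, preceding coda = /hl/.
Between /o/ (V3) and /a/ (V4): /ljmj/; trying suffixes from longest down, /mj/ is the first permitted one, so coda /lj/ | onset /mj/.
So the parse is zlaf.fihl.hjolj.mja.
The second /f/ is in the onset of syllable 2 (/fihl/).

2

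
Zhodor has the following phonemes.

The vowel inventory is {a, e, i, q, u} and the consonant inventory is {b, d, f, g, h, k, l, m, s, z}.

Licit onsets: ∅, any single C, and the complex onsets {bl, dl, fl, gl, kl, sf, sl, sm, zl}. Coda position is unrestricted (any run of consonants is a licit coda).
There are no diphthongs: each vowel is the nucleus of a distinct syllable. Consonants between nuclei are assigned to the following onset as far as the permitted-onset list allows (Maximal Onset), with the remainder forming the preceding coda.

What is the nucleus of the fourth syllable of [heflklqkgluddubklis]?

u

Vowels present: e, q, u, u, i; each is a nucleus, giving 5 syllables.
The fourth nucleus (vowel 4 from the left) is /u/.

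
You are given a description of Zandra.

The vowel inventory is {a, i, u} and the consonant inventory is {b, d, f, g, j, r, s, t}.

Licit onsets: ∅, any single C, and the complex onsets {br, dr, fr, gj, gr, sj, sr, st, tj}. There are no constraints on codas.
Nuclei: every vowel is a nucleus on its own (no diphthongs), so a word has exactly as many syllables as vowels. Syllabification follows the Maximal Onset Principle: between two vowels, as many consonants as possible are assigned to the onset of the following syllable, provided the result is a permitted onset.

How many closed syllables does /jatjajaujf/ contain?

1

The vowels are a, a, a, u — 4 nuclei, so 4 syllables.
Between /a/ (V1) and /a/ (V2): /tj/ — entire cluster is a permitted onset → onset /tj/, coda ∅.
Between /a/ (V2) and /a/ (V3): /j/ → onset of the next syllable (single consonants are always licit onsets).
Between /a/ (V3) and /u/ (V4): nothing intervenes; syllable break is V.V.
Putting it together: ja.tja.ja.ujf.
Classifying each syllable: /ja/ (open), /tja/ (open), /ja/ (open), /ujf/ (closed).
Closed syllables: 1.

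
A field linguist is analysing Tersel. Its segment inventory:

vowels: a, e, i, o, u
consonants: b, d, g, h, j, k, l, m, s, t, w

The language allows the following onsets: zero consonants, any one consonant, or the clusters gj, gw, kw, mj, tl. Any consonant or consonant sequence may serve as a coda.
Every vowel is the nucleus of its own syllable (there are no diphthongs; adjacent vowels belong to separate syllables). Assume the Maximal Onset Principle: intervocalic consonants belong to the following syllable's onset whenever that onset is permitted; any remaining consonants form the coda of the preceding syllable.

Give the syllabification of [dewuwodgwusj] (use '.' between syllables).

Vowels present: e, u, o, u; each is a nucleus, giving 4 syllables.
σ1/σ2 boundary: just /w/ — single C goes to the following onset.
σ2/σ3 boundary: just /w/ — single C goes to the following onset.
σ3/σ4 boundary: /dgw/ splits as /d/ + /gw/ (/gw/ is the longest suffix that is a licit onset).

de.wu.wod.gwusj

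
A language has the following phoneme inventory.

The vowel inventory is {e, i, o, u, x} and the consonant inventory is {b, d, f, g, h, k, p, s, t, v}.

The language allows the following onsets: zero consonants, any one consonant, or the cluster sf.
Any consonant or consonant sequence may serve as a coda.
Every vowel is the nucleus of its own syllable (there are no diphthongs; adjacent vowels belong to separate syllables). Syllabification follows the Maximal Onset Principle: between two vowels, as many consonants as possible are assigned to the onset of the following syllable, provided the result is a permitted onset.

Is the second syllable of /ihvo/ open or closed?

open

Vowels present: i, o; each is a nucleus, giving 2 syllables.
Between /i/ (V1) and /o/ (V2): cluster /hv/ — the longest permitted-onset suffix is /v/; onset = /v/, preceding coda = /h/.
Syllabification: ih.vo.
Syllable 2 is /vo/; it ends in its nucleus with no coda, so it is open.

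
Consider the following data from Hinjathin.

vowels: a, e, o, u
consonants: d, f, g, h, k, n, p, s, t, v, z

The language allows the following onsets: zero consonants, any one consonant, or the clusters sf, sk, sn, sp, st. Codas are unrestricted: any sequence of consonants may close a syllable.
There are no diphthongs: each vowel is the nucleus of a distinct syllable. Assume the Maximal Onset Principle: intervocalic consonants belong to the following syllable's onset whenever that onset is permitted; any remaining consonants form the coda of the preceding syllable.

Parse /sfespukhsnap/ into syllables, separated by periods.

sfe.spukh.snap

Nuclei (vowels): e, u, a → 3 syllables.
σ1/σ2 boundary: /sp/ — entire cluster is a permitted onset → onset /sp/, coda ∅.
σ2/σ3 boundary: /khsn/ — longest licit onset from the right is /sn/, leaving /kh/ as coda.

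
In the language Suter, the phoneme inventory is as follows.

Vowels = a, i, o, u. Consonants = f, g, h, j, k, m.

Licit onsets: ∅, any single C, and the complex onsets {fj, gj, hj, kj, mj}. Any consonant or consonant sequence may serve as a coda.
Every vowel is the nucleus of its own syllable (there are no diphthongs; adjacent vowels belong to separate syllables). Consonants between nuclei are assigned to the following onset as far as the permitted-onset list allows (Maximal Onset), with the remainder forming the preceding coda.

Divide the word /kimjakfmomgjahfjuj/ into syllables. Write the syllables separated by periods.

Nuclei (vowels): i, a, o, a, u → 5 syllables.
σ1/σ2 boundary: /mj/ is a licit onset in full, so it all attaches to the next syllable.
σ2/σ3 boundary: /kfm/ splits as /kf/ + /m/ (/m/ is the longest suffix that is a licit onset).
σ3/σ4 boundary: /mgj/ — longest licit onset from the right is /gj/, leaving /m/ as coda.
σ4/σ5 boundary: /hfj/ — longest licit onset from the right is /fj/, leaving /h/ as coda.

ki.mjakf.mom.gjah.fjuj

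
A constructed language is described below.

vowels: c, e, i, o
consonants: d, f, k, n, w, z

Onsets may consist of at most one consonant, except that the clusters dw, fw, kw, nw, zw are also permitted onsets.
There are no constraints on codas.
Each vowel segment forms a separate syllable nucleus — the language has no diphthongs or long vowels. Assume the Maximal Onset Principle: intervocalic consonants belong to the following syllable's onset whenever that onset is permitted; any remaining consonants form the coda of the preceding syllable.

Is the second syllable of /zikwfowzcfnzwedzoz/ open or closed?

Vowels present: i, o, c, e, o; each is a nucleus, giving 5 syllables.
Between /i/ (V1) and /o/ (V2): /kwf/ — longest licit onset from the right is /f/, leaving /kw/ as coda.
Between /o/ (V2) and /c/ (V3): cluster /wz/ — the longest permitted-onset suffix is /z/; onset = /z/, preceding coda = /w/.
Between /c/ (V3) and /e/ (V4): /fnzw/; trying suffixes from longest down, /zw/ is the first permitted one, so coda /fn/ | onset /zw/.
Between /e/ (V4) and /o/ (V5): /dz/; trying suffixes from longest down, /z/ is the first permitted one, so coda /d/ | onset /z/.
Putting it together: zikw.fow.zcfn.zwed.zoz.
Syllable 2 is /fow/ with coda /w/, so it is closed.

closed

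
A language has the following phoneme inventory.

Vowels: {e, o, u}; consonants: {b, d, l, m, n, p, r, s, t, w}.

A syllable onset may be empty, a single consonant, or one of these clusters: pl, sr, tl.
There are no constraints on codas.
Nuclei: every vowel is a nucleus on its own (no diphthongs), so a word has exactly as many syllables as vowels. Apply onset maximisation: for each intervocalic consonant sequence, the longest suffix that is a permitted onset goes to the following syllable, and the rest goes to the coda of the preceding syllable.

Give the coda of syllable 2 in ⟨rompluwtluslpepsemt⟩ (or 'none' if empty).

The vowels are o, u, u, e, e — 5 nuclei, so 5 syllables.
Between /o/ (V1) and /u/ (V2): /mpl/ splits as /m/ + /pl/ (/pl/ is the longest suffix that is a licit onset).
Between /u/ (V2) and /u/ (V3): /wtl/; trying suffixes from longest down, /tl/ is the first permitted one, so coda /w/ | onset /tl/.
Between /u/ (V3) and /e/ (V4): cluster /slp/ — the longest permitted-onset suffix is /p/; onset = /p/, preceding coda = /sl/.
Between /e/ (V4) and /e/ (V5): /ps/ splits as /p/ + /s/ (/s/ is the longest suffix that is a licit onset).
Putting it together: rom.pluw.tlusl.pep.semt.
Syllable 2 is /pluw/: onset /pl/, nucleus /u/, coda /w/.

w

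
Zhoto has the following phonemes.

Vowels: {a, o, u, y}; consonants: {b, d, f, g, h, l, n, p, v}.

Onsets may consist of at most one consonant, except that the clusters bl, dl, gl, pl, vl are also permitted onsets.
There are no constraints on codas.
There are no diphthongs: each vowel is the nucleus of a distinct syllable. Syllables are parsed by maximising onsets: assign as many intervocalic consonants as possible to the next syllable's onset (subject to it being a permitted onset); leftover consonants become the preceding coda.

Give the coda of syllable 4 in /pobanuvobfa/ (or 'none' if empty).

Vowels present: o, a, u, o, a; each is a nucleus, giving 5 syllables.
σ1/σ2 boundary: /b/ is a single consonant, so it becomes the next onset.
σ2/σ3 boundary: /n/ is a single consonant, so it becomes the next onset.
σ3/σ4 boundary: /v/ → onset of the next syllable (single consonants are always licit onsets).
σ4/σ5 boundary: /bf/ splits as /b/ + /f/ (/f/ is the longest suffix that is a licit onset).
Putting it together: po.ba.nu.vob.fa.
Syllable 4 is /vob/: onset /v/, nucleus /o/, coda /b/.

b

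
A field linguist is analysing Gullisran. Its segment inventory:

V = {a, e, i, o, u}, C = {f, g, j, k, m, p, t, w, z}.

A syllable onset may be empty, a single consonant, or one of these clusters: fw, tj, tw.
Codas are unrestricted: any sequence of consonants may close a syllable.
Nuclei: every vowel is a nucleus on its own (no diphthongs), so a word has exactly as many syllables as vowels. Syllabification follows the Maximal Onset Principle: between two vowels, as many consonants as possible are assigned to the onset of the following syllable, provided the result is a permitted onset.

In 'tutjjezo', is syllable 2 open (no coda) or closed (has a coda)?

The vowels are u, e, o — 3 nuclei, so 3 syllables.
Between /u/ (V1) and /e/ (V2): cluster /tjj/ — the longest permitted-onset suffix is /j/; onset = /j/, preceding coda = /tj/.
Between /e/ (V2) and /o/ (V3): /z/ is a single consonant, so it becomes the next onset.
Putting it together: tutj.je.zo.
Syllable 2 is /je/; it ends in its nucleus with no coda, so it is open.

open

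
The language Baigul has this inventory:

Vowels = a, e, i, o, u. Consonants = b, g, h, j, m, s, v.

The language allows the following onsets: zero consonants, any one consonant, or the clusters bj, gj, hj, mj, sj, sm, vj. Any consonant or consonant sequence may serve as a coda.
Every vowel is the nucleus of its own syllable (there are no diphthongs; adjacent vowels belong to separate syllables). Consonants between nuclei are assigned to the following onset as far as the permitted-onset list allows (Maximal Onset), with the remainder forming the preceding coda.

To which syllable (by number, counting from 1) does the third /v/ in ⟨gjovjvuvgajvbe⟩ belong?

2

The vowels are o, u, a, e — 4 nuclei, so 4 syllables.
/o…u/ gap (V1→V2): /vjv/; trying suffixes from longest down, /v/ is the first permitted one, so coda /vj/ | onset /v/.
/u…a/ gap (V2→V3): /vg/ — longest licit onset from the right is /g/, leaving /v/ as coda.
/a…e/ gap (V3→V4): /jvb/; trying suffixes from longest down, /b/ is the first permitted one, so coda /jv/ | onset /b/.
Putting it together: gjovj.vuv.gajv.be.
The third /v/ is in the coda of syllable 2 (/vuv/).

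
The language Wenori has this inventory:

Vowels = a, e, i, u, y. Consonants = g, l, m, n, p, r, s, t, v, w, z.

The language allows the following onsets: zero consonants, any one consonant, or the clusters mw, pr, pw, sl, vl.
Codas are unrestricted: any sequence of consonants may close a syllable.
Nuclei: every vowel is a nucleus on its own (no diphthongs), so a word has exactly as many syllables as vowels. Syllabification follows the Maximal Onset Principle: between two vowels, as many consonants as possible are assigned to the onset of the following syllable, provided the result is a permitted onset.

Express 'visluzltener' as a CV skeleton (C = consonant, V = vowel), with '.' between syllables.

CV.CCVCC.CV.CVC

The vowels are i, u, e, e — 4 nuclei, so 4 syllables.
σ1/σ2 boundary: /sl/ is a licit onset in full, so it all attaches to the next syllable.
σ2/σ3 boundary: /zlt/; trying suffixes from longest down, /t/ is the first permitted one, so coda /zl/ | onset /t/.
σ3/σ4 boundary: /n/ → onset of the next syllable (single consonants are always licit onsets).
Putting it together: vi.sluzl.te.ner.
Mapping each syllable to C/V: /vi/ → CV, /sluzl/ → CCVCC, /te/ → CV, /ner/ → CVC.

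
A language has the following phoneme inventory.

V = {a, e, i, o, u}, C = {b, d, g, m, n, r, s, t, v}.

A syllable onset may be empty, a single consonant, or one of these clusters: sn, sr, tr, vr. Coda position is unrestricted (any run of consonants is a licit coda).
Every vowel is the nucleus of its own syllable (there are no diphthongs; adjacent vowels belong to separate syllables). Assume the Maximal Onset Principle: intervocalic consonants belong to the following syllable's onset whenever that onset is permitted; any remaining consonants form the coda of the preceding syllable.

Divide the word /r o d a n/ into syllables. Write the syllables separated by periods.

The vowels are o, a — 2 nuclei, so 2 syllables.
Between /o/ (V1) and /a/ (V2): /d/ is a single consonant, so it becomes the next onset.

ro.dan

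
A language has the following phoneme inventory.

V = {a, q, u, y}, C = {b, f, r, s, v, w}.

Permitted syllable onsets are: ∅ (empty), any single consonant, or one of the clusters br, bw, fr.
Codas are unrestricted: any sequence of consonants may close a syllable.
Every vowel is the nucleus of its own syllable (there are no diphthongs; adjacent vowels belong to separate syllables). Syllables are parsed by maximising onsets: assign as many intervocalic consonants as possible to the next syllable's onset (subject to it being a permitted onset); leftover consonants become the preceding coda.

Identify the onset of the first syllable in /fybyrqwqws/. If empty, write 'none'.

f

Nuclei (vowels): y, y, q, q → 4 syllables.
Between /y/ (V1) and /y/ (V2): /b/ → onset of the next syllable (single consonants are always licit onsets).
Between /y/ (V2) and /q/ (V3): /r/ is a single consonant, so it becomes the next onset.
Between /q/ (V3) and /q/ (V4): just /w/ — single C goes to the following onset.
So the parse is fy.by.rq.wqws.
Syllable 1 is /fy/: onset /f/, nucleus /y/, coda ∅.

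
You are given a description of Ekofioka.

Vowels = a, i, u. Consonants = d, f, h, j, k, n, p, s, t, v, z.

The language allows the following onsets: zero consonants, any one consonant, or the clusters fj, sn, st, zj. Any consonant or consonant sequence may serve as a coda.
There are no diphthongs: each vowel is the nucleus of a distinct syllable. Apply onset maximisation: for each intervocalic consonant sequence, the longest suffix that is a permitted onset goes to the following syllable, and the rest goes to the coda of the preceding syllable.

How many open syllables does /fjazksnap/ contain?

0

Vowels present: a, a; each is a nucleus, giving 2 syllables.
V1 /a/ – V2 /a/: cluster /zksn/ — the longest permitted-onset suffix is /sn/; onset = /sn/, preceding coda = /zk/.
Putting it together: fjazk.snap.
Classifying each syllable: /fjazk/ (closed), /snap/ (closed).
Open syllables: 0.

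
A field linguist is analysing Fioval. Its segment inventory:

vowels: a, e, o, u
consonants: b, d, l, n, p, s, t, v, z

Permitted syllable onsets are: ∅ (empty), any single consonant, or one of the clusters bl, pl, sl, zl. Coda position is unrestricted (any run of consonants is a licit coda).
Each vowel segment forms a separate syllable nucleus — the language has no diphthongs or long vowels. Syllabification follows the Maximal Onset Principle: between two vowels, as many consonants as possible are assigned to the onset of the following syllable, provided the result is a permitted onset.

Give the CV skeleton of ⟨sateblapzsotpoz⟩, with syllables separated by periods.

Nuclei (vowels): a, e, a, o, o → 5 syllables.
σ1/σ2 boundary: /t/ is a single consonant, so it becomes the next onset.
σ2/σ3 boundary: cluster /bl/ — /bl/ is itself a permitted onset, so the whole cluster goes right; preceding coda = ∅.
σ3/σ4 boundary: /pzs/ splits as /pz/ + /s/ (/s/ is the longest suffix that is a licit onset).
σ4/σ5 boundary: /tp/; trying suffixes from longest down, /p/ is the first permitted one, so coda /t/ | onset /p/.
So the parse is sa.te.blapz.sot.poz.
Mapping each syllable to C/V: /sa/ → CV, /te/ → CV, /blapz/ → CCVCC, /sot/ → CVC, /poz/ → CVC.

CV.CV.CCVCC.CVC.CVC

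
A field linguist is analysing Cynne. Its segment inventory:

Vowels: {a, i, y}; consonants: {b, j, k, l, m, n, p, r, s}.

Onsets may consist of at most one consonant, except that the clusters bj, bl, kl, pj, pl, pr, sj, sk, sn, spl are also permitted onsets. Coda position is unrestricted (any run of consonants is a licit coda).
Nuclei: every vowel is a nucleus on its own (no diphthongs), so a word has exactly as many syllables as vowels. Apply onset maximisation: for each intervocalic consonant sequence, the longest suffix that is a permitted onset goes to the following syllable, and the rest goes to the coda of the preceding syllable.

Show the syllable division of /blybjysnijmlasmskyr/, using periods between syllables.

bly.bjy.snijm.lasm.skyr

Vowels present: y, y, i, a, y; each is a nucleus, giving 5 syllables.
σ1/σ2 boundary: cluster /bj/ — /bj/ is itself a permitted onset, so the whole cluster goes right; preceding coda = ∅.
σ2/σ3 boundary: cluster /sn/ — /sn/ is itself a permitted onset, so the whole cluster goes right; preceding coda = ∅.
σ3/σ4 boundary: cluster /jml/ — the longest permitted-onset suffix is /l/; onset = /l/, preceding coda = /jm/.
σ4/σ5 boundary: /smsk/ splits as /sm/ + /sk/ (/sk/ is the longest suffix that is a licit onset).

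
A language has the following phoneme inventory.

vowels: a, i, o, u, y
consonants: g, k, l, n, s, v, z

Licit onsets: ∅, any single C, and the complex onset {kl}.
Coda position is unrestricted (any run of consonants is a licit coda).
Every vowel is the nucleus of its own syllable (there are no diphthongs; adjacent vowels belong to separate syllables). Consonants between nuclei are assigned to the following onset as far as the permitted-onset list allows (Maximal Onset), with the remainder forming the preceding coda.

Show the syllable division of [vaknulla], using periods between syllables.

Vowels present: a, u, a; each is a nucleus, giving 3 syllables.
V1 /a/ – V2 /u/: /kn/; trying suffixes from longest down, /n/ is the first permitted one, so coda /k/ | onset /n/.
V2 /u/ – V3 /a/: cluster /ll/ — the longest permitted-onset suffix is /l/; onset = /l/, preceding coda = /l/.

vak.nul.la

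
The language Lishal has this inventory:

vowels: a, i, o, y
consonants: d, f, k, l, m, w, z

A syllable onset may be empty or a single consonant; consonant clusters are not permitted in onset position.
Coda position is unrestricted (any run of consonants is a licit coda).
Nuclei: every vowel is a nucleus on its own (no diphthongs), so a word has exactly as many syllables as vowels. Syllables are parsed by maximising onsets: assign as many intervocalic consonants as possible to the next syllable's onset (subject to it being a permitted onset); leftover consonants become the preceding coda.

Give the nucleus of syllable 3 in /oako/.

o

Vowels present: o, a, o; each is a nucleus, giving 3 syllables.
The third nucleus (vowel 3 from the left) is /o/.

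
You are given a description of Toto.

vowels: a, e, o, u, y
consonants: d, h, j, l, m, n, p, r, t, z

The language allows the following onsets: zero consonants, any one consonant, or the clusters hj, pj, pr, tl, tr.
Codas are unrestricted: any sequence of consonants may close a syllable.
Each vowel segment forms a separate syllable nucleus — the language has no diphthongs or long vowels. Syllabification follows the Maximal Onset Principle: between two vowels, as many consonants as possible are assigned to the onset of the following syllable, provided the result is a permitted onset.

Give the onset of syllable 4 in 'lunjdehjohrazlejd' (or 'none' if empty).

r

Vowels present: u, e, o, a, e; each is a nucleus, giving 5 syllables.
σ1/σ2 boundary: /njd/; trying suffixes from longest down, /d/ is the first permitted one, so coda /nj/ | onset /d/.
σ2/σ3 boundary: cluster /hj/ — /hj/ is itself a permitted onset, so the whole cluster goes right; preceding coda = ∅.
σ3/σ4 boundary: cluster /hr/ — the longest permitted-onset suffix is /r/; onset = /r/, preceding coda = /h/.
σ4/σ5 boundary: cluster /zl/ — the longest permitted-onset suffix is /l/; onset = /l/, preceding coda = /z/.
Result: lunj.de.hjoh.raz.lejd.
Syllable 4 is /raz/: onset /r/, nucleus /a/, coda /z/.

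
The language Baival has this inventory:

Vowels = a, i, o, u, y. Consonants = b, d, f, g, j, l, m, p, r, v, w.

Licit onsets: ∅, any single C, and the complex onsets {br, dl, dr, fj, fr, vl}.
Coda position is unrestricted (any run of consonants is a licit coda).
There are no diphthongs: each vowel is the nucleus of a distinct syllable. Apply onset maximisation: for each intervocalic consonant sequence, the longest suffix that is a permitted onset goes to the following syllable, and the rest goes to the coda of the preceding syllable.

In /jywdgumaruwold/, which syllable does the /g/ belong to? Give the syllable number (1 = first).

Nuclei (vowels): y, u, a, u, o → 5 syllables.
Between /y/ (V1) and /u/ (V2): cluster /wdg/ — the longest permitted-onset suffix is /g/; onset = /g/, preceding coda = /wd/.
Between /u/ (V2) and /a/ (V3): just /m/ — single C goes to the following onset.
Between /a/ (V3) and /u/ (V4): /r/ → onset of the next syllable (single consonants are always licit onsets).
Between /u/ (V4) and /o/ (V5): /w/ is a single consonant, so it becomes the next onset.
Putting it together: jywd.gu.ma.ru.wold.
The /g/ is in the onset of syllable 2 (/gu/).

2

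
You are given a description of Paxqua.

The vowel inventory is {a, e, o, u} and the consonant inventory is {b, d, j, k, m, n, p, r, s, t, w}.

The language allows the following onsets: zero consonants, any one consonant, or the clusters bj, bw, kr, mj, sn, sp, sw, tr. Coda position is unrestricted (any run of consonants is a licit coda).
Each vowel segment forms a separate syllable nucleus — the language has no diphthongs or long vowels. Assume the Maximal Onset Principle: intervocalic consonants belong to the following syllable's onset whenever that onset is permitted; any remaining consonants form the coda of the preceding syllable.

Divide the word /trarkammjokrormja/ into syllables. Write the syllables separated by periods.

Vowels present: a, a, o, o, a; each is a nucleus, giving 5 syllables.
/a…a/ gap (V1→V2): /rk/ — longest licit onset from the right is /k/, leaving /r/ as coda.
/a…o/ gap (V2→V3): /mmj/ — longest licit onset from the right is /mj/, leaving /m/ as coda.
/o…o/ gap (V3→V4): /kr/ is a licit onset in full, so it all attaches to the next syllable.
/o…a/ gap (V4→V5): cluster /rmj/ — the longest permitted-onset suffix is /mj/; onset = /mj/, preceding coda = /r/.

trar.kam.mjo.kror.mja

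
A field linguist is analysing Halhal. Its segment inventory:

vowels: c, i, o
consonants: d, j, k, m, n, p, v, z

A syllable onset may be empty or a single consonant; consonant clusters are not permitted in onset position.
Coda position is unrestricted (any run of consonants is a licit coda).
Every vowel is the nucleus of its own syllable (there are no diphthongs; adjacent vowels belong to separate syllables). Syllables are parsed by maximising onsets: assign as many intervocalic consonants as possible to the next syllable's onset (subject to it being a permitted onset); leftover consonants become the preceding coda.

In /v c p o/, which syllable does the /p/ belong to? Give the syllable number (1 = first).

2

Vowels present: c, o; each is a nucleus, giving 2 syllables.
V1 /c/ – V2 /o/: just /p/ — single C goes to the following onset.
Syllabification: vc.po.
The /p/ is in the onset of syllable 2 (/po/).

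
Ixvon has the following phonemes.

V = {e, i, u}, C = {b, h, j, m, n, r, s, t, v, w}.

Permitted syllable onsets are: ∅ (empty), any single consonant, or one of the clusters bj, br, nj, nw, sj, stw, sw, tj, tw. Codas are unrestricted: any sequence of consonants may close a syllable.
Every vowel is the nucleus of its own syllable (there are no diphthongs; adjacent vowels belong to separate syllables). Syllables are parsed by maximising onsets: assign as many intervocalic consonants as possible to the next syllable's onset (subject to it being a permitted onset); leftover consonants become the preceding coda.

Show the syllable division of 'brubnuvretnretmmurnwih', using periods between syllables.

brub.nuv.retn.retm.mur.nwih

Nuclei (vowels): u, u, e, e, u, i → 6 syllables.
V1 /u/ – V2 /u/: /bn/ — longest licit onset from the right is /n/, leaving /b/ as coda.
V2 /u/ – V3 /e/: cluster /vr/ — the longest permitted-onset suffix is /r/; onset = /r/, preceding coda = /v/.
V3 /e/ – V4 /e/: cluster /tnr/ — the longest permitted-onset suffix is /r/; onset = /r/, preceding coda = /tn/.
V4 /e/ – V5 /u/: cluster /tmm/ — the longest permitted-onset suffix is /m/; onset = /m/, preceding coda = /tm/.
V5 /u/ – V6 /i/: /rnw/ — longest licit onset from the right is /nw/, leaving /r/ as coda.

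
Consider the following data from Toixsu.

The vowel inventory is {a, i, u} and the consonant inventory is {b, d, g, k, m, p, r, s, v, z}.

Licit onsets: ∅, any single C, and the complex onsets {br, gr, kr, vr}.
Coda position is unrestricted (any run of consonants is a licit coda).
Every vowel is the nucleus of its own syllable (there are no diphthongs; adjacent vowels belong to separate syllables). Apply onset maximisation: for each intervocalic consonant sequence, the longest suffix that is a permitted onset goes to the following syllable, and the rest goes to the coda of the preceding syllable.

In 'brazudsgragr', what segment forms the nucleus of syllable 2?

Nuclei (vowels): a, u, a → 3 syllables.
The second nucleus (vowel 2 from the left) is /u/.

u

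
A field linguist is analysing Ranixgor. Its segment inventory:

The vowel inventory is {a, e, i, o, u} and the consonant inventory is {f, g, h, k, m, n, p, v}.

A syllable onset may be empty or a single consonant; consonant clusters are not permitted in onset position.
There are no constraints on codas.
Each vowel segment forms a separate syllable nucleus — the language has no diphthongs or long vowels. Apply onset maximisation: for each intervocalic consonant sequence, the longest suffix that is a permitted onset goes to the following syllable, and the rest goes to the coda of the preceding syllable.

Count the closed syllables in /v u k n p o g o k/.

The vowels are u, o, o — 3 nuclei, so 3 syllables.
/u…o/ gap (V1→V2): /knp/ splits as /kn/ + /p/ (/p/ is the longest suffix that is a licit onset).
/o…o/ gap (V2→V3): just /g/ — single C goes to the following onset.
Result: vukn.po.gok.
Classifying each syllable: /vukn/ (closed), /po/ (open), /gok/ (closed).
Closed syllables: 2.

2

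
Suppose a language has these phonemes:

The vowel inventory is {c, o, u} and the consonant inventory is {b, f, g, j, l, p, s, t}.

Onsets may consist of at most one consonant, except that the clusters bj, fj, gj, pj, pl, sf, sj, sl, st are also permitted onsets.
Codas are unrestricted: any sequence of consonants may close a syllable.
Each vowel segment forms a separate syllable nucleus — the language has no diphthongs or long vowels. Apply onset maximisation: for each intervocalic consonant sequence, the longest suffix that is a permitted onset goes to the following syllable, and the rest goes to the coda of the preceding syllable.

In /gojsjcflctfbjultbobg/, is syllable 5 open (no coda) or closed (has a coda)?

Vowels present: o, c, c, u, o; each is a nucleus, giving 5 syllables.
/o…c/ gap (V1→V2): /jsj/ — longest licit onset from the right is /sj/, leaving /j/ as coda.
/c…c/ gap (V2→V3): cluster /fl/ — the longest permitted-onset suffix is /l/; onset = /l/, preceding coda = /f/.
/c…u/ gap (V3→V4): /tfbj/ splits as /tf/ + /bj/ (/bj/ is the longest suffix that is a licit onset).
/u…o/ gap (V4→V5): cluster /ltb/ — the longest permitted-onset suffix is /b/; onset = /b/, preceding coda = /lt/.
Result: goj.sjcf.lctf.bjult.bobg.
Syllable 5 is /bobg/ with coda /bg/, so it is closed.

closed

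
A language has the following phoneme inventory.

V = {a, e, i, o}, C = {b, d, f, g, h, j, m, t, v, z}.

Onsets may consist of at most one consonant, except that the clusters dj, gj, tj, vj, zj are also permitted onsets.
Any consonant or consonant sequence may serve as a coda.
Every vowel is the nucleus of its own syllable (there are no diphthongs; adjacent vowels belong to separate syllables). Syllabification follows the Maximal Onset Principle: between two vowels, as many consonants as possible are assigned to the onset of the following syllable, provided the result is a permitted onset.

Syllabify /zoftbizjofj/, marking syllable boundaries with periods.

zoft.bi.zjofj

The vowels are o, i, o — 3 nuclei, so 3 syllables.
/o…i/ gap (V1→V2): /ftb/ — longest licit onset from the right is /b/, leaving /ft/ as coda.
/i…o/ gap (V2→V3): /zj/ is a licit onset in full, so it all attaches to the next syllable.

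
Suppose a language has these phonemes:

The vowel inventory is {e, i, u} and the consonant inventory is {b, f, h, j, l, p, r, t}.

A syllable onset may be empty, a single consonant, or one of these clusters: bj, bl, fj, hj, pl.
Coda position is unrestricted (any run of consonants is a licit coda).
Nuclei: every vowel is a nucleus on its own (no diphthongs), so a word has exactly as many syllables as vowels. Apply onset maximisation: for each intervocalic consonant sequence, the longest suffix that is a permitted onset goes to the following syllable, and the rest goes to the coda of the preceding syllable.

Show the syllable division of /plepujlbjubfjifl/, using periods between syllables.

Nuclei (vowels): e, u, u, i → 4 syllables.
/e…u/ gap (V1→V2): /p/ is a single consonant, so it becomes the next onset.
/u…u/ gap (V2→V3): /jlbj/ — longest licit onset from the right is /bj/, leaving /jl/ as coda.
/u…i/ gap (V3→V4): /bfj/ splits as /b/ + /fj/ (/fj/ is the longest suffix that is a licit onset).

ple.pujl.bjub.fjifl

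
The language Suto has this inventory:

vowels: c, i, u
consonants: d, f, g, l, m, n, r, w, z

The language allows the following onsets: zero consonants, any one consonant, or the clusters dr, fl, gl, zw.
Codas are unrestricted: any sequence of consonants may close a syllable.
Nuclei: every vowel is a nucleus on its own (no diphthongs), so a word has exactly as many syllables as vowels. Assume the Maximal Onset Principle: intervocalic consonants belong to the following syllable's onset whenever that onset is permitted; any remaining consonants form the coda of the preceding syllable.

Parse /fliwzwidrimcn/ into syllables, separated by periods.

fliw.zwi.dri.mcn

The vowels are i, i, i, c — 4 nuclei, so 4 syllables.
/i…i/ gap (V1→V2): cluster /wzw/ — the longest permitted-onset suffix is /zw/; onset = /zw/, preceding coda = /w/.
/i…i/ gap (V2→V3): /dr/ is a licit onset in full, so it all attaches to the next syllable.
/i…c/ gap (V3→V4): /m/ → onset of the next syllable (single consonants are always licit onsets).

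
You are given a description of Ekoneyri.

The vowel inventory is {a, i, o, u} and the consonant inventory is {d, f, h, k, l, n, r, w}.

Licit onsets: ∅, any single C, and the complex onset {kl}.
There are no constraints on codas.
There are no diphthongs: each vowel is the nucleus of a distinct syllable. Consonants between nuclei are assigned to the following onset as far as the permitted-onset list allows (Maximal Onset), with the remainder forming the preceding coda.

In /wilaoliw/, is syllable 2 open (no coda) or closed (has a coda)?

Nuclei (vowels): i, a, o, i → 4 syllables.
/i…a/ gap (V1→V2): /l/ is a single consonant, so it becomes the next onset.
/a…o/ gap (V2→V3): no consonants, so the boundary falls immediately after /a/.
/o…i/ gap (V3→V4): just /l/ — single C goes to the following onset.
Result: wi.la.o.liw.
Syllable 2 is /la/; it ends in its nucleus with no coda, so it is open.

open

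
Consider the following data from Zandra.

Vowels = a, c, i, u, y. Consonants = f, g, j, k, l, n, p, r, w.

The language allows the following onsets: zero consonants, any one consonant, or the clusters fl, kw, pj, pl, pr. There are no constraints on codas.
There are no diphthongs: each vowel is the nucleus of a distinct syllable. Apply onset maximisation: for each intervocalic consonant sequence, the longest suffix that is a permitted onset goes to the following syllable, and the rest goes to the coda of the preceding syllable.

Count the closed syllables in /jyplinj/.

1

The vowels are y, i — 2 nuclei, so 2 syllables.
Between /y/ (V1) and /i/ (V2): /pl/ is a licit onset in full, so it all attaches to the next syllable.
Result: jy.plinj.
Classifying each syllable: /jy/ (open), /plinj/ (closed).
Closed syllables: 1.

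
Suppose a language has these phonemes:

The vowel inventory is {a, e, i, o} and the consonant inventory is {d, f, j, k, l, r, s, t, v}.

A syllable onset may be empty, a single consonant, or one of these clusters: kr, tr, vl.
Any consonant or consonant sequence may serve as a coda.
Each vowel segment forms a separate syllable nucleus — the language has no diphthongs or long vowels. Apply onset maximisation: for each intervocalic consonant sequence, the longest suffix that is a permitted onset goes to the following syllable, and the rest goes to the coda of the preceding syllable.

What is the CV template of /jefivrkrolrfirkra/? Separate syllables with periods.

Vowels present: e, i, o, i, a; each is a nucleus, giving 5 syllables.
/e…i/ gap (V1→V2): /f/ is a single consonant, so it becomes the next onset.
/i…o/ gap (V2→V3): /vrkr/ splits as /vr/ + /kr/ (/kr/ is the longest suffix that is a licit onset).
/o…i/ gap (V3→V4): /lrf/; trying suffixes from longest down, /f/ is the first permitted one, so coda /lr/ | onset /f/.
/i…a/ gap (V4→V5): cluster /rkr/ — the longest permitted-onset suffix is /kr/; onset = /kr/, preceding coda = /r/.
So the parse is je.fivr.krolr.fir.kra.
Mapping each syllable to C/V: /je/ → CV, /fivr/ → CVCC, /krolr/ → CCVCC, /fir/ → CVC, /kra/ → CCV.

CV.CVCC.CCVCC.CVC.CCV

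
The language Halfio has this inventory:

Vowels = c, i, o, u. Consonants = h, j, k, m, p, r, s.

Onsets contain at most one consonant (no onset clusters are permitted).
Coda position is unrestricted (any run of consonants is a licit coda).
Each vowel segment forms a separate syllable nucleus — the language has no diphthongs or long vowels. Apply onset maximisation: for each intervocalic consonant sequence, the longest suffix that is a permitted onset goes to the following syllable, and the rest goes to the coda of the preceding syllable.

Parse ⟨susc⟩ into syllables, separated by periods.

su.sc

Vowels present: u, c; each is a nucleus, giving 2 syllables.
V1 /u/ – V2 /c/: /s/ is a single consonant, so it becomes the next onset.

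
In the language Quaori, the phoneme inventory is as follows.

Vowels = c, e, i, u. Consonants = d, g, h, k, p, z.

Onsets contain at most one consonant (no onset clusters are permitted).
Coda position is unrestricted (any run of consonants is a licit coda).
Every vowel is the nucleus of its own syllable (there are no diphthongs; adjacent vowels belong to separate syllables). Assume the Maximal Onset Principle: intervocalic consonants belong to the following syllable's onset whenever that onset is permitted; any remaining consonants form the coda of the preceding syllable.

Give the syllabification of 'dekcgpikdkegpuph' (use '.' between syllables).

Vowels present: e, c, i, e, u; each is a nucleus, giving 5 syllables.
σ1/σ2 boundary: /k/ is a single consonant, so it becomes the next onset.
σ2/σ3 boundary: /gp/ splits as /g/ + /p/ (/p/ is the longest suffix that is a licit onset).
σ3/σ4 boundary: cluster /kdk/ — the longest permitted-onset suffix is /k/; onset = /k/, preceding coda = /kd/.
σ4/σ5 boundary: /gp/; trying suffixes from longest down, /p/ is the first permitted one, so coda /g/ | onset /p/.

de.kcg.pikd.keg.puph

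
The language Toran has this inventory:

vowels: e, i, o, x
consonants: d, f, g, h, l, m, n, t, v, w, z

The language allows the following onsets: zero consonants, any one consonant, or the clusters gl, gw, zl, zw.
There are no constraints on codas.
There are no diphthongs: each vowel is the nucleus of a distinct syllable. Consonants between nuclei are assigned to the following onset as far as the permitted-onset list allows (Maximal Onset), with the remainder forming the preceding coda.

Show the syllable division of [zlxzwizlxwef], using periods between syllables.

Vowels present: x, i, x, e; each is a nucleus, giving 4 syllables.
/x…i/ gap (V1→V2): /zw/ — entire cluster is a permitted onset → onset /zw/, coda ∅.
/i…x/ gap (V2→V3): /zl/ — entire cluster is a permitted onset → onset /zl/, coda ∅.
/x…e/ gap (V3→V4): /w/ is a single consonant, so it becomes the next onset.

zlx.zwi.zlx.wef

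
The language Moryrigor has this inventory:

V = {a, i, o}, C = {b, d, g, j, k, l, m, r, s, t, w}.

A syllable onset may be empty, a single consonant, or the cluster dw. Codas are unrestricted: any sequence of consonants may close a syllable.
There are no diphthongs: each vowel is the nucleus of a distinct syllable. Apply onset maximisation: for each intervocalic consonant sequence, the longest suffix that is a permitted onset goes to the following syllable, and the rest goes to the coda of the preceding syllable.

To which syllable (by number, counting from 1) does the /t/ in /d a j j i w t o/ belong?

The vowels are a, i, o — 3 nuclei, so 3 syllables.
σ1/σ2 boundary: /jj/ splits as /j/ + /j/ (/j/ is the longest suffix that is a licit onset).
σ2/σ3 boundary: /wt/; trying suffixes from longest down, /t/ is the first permitted one, so coda /w/ | onset /t/.
Syllabification: daj.jiw.to.
The /t/ is in the onset of syllable 3 (/to/).

3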